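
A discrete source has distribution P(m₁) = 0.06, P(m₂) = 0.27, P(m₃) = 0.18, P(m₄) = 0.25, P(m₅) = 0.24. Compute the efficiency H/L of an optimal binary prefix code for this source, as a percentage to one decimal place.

97.9%

Entropy H = −Σ p log₂ p ≈ 2.1930 bits.
Huffman merges: 3/50+9/50→6/25; 6/25+6/25→12/25; 1/4+27/100→13/25; 12/25+13/25→1. L = 56/25 ≈ 2.2400.
Efficiency = H/L = 2.1930/2.2400 = 97.9%.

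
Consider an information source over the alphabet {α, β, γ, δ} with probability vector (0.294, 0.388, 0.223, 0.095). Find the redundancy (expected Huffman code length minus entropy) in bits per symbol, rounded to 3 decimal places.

Entropy H = −Σ p log₂ p ≈ 1.8546 bits.
Huffman merges: 19/200+223/1000→159/500; 147/500+159/500→153/250; 97/250+153/250→1. L = 193/100 ≈ 1.9300.
L − H = 1.9300 − 1.8546 = 0.075 bits.

0.075 bits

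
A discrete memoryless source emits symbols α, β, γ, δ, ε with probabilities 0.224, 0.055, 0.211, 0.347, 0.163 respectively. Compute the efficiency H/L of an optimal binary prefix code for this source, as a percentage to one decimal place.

Entropy H = −Σ p log₂ p ≈ 2.1437 bits.
Huffman merges: 11/200+163/1000→109/500; 211/1000+109/500→429/1000; 28/125+347/1000→571/1000; 429/1000+571/1000→1. L = 1109/500 ≈ 2.2180.
Efficiency = H/L = 2.1437/2.2180 = 96.7%.

96.7%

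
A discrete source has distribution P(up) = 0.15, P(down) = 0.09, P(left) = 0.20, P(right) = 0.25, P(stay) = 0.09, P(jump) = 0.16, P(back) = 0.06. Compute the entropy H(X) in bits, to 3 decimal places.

H = −Σ pᵢ log₂ pᵢ.
−0.15·log₂(0.15) = 0.4105
−0.09·log₂(0.09) = 0.3127
−0.20·log₂(0.20) = 0.4644
−0.25·log₂(0.25) = 0.5000
−0.09·log₂(0.09) = 0.3127
−0.16·log₂(0.16) = 0.4230
−0.06·log₂(0.06) = 0.2435
Sum ≈ 2.6668 → 2.667 bits.

2.667 bits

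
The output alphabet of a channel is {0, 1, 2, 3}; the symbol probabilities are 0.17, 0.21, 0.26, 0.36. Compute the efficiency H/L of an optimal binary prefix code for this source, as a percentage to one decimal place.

97.2%

Entropy H = −Σ p log₂ p ≈ 1.9433 bits.
Huffman merges: 17/100+21/100→19/50; 13/50+9/25→31/50; 19/50+31/50→1. L = 2 ≈ 2.0000.
Efficiency = H/L = 1.9433/2.0000 = 97.2%.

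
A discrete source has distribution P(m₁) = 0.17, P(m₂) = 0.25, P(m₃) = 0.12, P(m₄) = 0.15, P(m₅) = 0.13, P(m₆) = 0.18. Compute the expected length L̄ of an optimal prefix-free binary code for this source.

2.57 bits/symbol

Repeatedly combine the two least-probable nodes; the expected code length is the sum of the merged weights.
merge 3/25 + 13/100 → 1/4
merge 3/20 + 17/100 → 8/25
merge 9/50 + 1/4 → 43/100
merge 1/4 + 8/25 → 57/100
merge 43/100 + 57/100 → 1
L = 1/4 + 8/25 + 43/100 + 57/100 + 1 = 257/100 = 2.57 bits/symbol.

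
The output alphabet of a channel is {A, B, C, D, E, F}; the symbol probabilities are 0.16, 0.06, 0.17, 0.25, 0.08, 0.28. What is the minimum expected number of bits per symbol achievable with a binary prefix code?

2.44 bits/symbol

Repeatedly combine the two least-probable nodes; the expected code length is the sum of the merged weights.
merge 3/50 + 2/25 → 7/50
merge 7/50 + 4/25 → 3/10
merge 17/100 + 1/4 → 21/50
merge 7/25 + 3/10 → 29/50
merge 21/50 + 29/50 → 1
L = 7/50 + 3/10 + 21/50 + 29/50 + 1 = 61/25 = 2.44 bits/symbol.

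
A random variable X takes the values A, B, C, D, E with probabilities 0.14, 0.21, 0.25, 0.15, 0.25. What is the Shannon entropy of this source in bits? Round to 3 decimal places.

H = −Σ pᵢ log₂ pᵢ.
−0.14·log₂(0.14) = 0.3971
−0.21·log₂(0.21) = 0.4728
−0.25·log₂(0.25) = 0.5000
−0.15·log₂(0.15) = 0.4105
−0.25·log₂(0.25) = 0.5000
Sum ≈ 2.2805 → 2.280 bits.

2.280 bits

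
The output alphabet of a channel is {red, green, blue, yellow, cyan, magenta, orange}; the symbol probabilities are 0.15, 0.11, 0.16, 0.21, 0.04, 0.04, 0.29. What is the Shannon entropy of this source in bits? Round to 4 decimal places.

H = −Σ pᵢ log₂ pᵢ.
−0.15·log₂(0.15) = 0.4105
−0.11·log₂(0.11) = 0.3503
−0.16·log₂(0.16) = 0.4230
−0.21·log₂(0.21) = 0.4728
−0.04·log₂(0.04) = 0.1858
−0.04·log₂(0.04) = 0.1858
−0.29·log₂(0.29) = 0.5179
Sum ≈ 2.5461 → 2.5461 bits.

2.5461 bits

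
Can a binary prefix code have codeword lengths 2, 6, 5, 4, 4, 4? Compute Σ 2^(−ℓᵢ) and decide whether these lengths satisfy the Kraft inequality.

With common denominator 2^6 = 64: Σ 2^(−ℓᵢ) = 16/64 + 1/64 + 2/64 + 4/64 + 4/64 + 4/64 = 31/64 = 0.484375.
Kraft's inequality requires Σ ≤ 1; here Σ = 0.484375 ≤ 1, so such a prefix code exists.

0.484375; yes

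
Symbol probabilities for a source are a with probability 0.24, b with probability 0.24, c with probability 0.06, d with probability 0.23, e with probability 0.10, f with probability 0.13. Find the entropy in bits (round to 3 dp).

H = −Σ pᵢ log₂ pᵢ.
−0.24·log₂(0.24) = 0.4941
−0.24·log₂(0.24) = 0.4941
−0.06·log₂(0.06) = 0.2435
−0.23·log₂(0.23) = 0.4877
−0.10·log₂(0.10) = 0.3322
−0.13·log₂(0.13) = 0.3826
Sum ≈ 2.4343 → 2.434 bits.

2.434 bits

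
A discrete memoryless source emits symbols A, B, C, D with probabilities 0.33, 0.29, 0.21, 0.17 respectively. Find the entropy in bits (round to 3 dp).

1.953 bits

H = −Σ pᵢ log₂ pᵢ.
−0.33·log₂(0.33) = 0.5278
−0.29·log₂(0.29) = 0.5179
−0.21·log₂(0.21) = 0.4728
−0.17·log₂(0.17) = 0.4346
Sum ≈ 1.9531 → 1.953 bits.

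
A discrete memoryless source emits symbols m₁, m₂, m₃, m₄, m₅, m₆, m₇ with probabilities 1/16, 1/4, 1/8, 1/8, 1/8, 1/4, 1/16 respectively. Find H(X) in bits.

Each probability is a power of 1/2, so log₂(1/p) is an integer.
H = Σ p·log₂(1/p) = 1/16·4 + 1/4·2 + 1/8·3 + 1/8·3 + 1/8·3 + 1/4·2 + 1/16·4 = 2.625 bits.

2.625 bits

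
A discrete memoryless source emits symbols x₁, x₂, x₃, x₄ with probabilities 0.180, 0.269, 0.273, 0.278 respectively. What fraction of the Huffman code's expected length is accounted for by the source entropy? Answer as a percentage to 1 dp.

99.0%

Entropy H = −Σ p log₂ p ≈ 1.9796 bits.
Huffman merges: 9/50+269/1000→449/1000; 273/1000+139/500→551/1000; 449/1000+551/1000→1. L = 2 ≈ 2.0000.
Efficiency = H/L = 1.9796/2.0000 = 99.0%.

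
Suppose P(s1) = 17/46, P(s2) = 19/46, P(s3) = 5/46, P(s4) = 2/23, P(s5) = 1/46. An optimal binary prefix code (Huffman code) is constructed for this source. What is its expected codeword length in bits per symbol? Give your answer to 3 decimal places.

1.913 bits/symbol

Repeatedly combine the two least-probable nodes; the expected code length is the sum of the merged weights.
merge 1/46 + 2/23 → 5/46
merge 5/46 + 5/46 → 5/23
merge 5/23 + 17/46 → 27/46
merge 19/46 + 27/46 → 1
L = 5/46 + 5/23 + 27/46 + 1 = 44/23 ≈ 1.913 bits/symbol.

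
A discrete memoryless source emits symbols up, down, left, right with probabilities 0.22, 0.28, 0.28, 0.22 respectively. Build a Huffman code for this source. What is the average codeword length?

2 bits/symbol

Repeatedly combine the two least-probable nodes; the expected code length is the sum of the merged weights.
merge 11/50 + 11/50 → 11/25
merge 7/25 + 7/25 → 14/25
merge 11/25 + 14/25 → 1
L = 11/25 + 14/25 + 1 = 2 bits/symbol.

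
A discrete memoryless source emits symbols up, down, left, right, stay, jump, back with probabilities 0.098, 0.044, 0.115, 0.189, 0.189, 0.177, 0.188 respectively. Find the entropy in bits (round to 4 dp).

H = −Σ pᵢ log₂ pᵢ.
−0.098·log₂(0.098) = 0.3284
−0.044·log₂(0.044) = 0.1983
−0.115·log₂(0.115) = 0.3588
−0.189·log₂(0.189) = 0.4543
−0.189·log₂(0.189) = 0.4543
−0.177·log₂(0.177) = 0.4422
−0.188·log₂(0.188) = 0.4533
Sum ≈ 2.6895 → 2.6895 bits.

2.6895 bits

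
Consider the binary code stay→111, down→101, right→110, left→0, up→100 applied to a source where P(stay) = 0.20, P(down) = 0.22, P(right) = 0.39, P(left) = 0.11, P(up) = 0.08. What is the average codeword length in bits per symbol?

2.78 bits/symbol

L̄ = Σ pᵢ·ℓᵢ = 0.20·3 + 0.22·3 + 0.39·3 + 0.11·1 + 0.08·3 = 2.78 bits/symbol.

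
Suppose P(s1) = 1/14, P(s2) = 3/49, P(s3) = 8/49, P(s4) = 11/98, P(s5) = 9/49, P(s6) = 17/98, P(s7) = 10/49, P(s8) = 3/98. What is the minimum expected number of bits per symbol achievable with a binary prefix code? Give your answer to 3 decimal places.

2.867 bits/symbol

Repeatedly combine the two least-probable nodes; the expected code length is the sum of the merged weights.
merge 3/98 + 3/49 → 9/98
merge 1/14 + 9/98 → 8/49
merge 11/98 + 8/49 → 27/98
merge 8/49 + 17/98 → 33/98
merge 9/49 + 10/49 → 19/49
merge 27/98 + 33/98 → 30/49
merge 19/49 + 30/49 → 1
L = 9/98 + 8/49 + 27/98 + 33/98 + 19/49 + 30/49 + 1 = 281/98 ≈ 2.867 bits/symbol.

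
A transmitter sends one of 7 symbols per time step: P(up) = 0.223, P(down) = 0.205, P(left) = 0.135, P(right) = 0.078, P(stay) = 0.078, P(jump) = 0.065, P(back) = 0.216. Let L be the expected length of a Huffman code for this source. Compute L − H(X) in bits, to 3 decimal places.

0.055 bits

Entropy H = −Σ p log₂ p ≈ 2.6495 bits.
Huffman merges: 13/200+39/500→143/1000; 39/500+27/200→213/1000; 143/1000+41/200→87/250; 213/1000+27/125→429/1000; 223/1000+87/250→571/1000; 429/1000+571/1000→1. L = 338/125 ≈ 2.7040.
L − H = 2.7040 − 2.6495 = 0.055 bits.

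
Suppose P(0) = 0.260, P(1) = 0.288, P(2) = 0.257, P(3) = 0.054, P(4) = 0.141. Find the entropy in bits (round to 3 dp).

2.152 bits

H = −Σ pᵢ log₂ pᵢ.
−0.260·log₂(0.260) = 0.5053
−0.288·log₂(0.288) = 0.5172
−0.257·log₂(0.257) = 0.5038
−0.054·log₂(0.054) = 0.2274
−0.141·log₂(0.141) = 0.3985
Sum ≈ 2.1521 → 2.152 bits.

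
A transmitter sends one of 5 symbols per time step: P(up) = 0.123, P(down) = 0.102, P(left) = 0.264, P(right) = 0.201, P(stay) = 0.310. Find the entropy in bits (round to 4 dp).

2.2041 bits

H = −Σ pᵢ log₂ pᵢ.
−0.123·log₂(0.123) = 0.3719
−0.102·log₂(0.102) = 0.3359
−0.264·log₂(0.264) = 0.5072
−0.201·log₂(0.201) = 0.4653
−0.310·log₂(0.310) = 0.5238
Sum ≈ 2.2041 → 2.2041 bits.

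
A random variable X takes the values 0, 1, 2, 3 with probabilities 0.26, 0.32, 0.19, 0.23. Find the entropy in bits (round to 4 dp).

1.9742 bits

H = −Σ pᵢ log₂ pᵢ.
−0.26·log₂(0.26) = 0.5053
−0.32·log₂(0.32) = 0.5260
−0.19·log₂(0.19) = 0.4552
−0.23·log₂(0.23) = 0.4877
Sum ≈ 1.9742 → 1.9742 bits.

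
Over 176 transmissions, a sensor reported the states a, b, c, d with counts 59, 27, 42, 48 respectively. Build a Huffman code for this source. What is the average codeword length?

2 bits/symbol

Probabilities are the counts divided by 176.
Repeatedly combine the two least-probable nodes; the expected code length is the sum of the merged weights.
merge 27/176 + 21/88 → 69/176
merge 3/11 + 59/176 → 107/176
merge 69/176 + 107/176 → 1
L = 69/176 + 107/176 + 1 = 2 bits/symbol.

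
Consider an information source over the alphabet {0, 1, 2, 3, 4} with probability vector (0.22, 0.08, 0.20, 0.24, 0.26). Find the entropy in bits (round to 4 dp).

2.2359 bits

H = −Σ pᵢ log₂ pᵢ.
−0.22·log₂(0.22) = 0.4806
−0.08·log₂(0.08) = 0.2915
−0.20·log₂(0.20) = 0.4644
−0.24·log₂(0.24) = 0.4941
−0.26·log₂(0.26) = 0.5053
Sum ≈ 2.2359 → 2.2359 bits.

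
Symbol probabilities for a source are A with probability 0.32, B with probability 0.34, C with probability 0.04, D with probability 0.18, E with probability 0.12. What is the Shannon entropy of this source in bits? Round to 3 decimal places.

H = −Σ pᵢ log₂ pᵢ.
−0.32·log₂(0.32) = 0.5260
−0.34·log₂(0.34) = 0.5292
−0.04·log₂(0.04) = 0.1858
−0.18·log₂(0.18) = 0.4453
−0.12·log₂(0.12) = 0.3671
Sum ≈ 2.0533 → 2.053 bits.

2.053 bits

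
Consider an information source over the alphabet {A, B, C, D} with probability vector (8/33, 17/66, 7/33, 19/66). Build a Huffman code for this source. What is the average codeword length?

Repeatedly combine the two least-probable nodes; the expected code length is the sum of the merged weights.
merge 7/33 + 8/33 → 5/11
merge 17/66 + 19/66 → 6/11
merge 5/11 + 6/11 → 1
L = 5/11 + 6/11 + 1 = 2 bits/symbol.

2 bits/symbol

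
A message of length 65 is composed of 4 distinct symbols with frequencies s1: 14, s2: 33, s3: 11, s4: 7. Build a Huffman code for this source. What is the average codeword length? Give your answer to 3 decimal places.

1.769 bits/symbol

Probabilities are the counts divided by 65.
Repeatedly combine the two least-probable nodes; the expected code length is the sum of the merged weights.
merge 7/65 + 11/65 → 18/65
merge 14/65 + 18/65 → 32/65
merge 32/65 + 33/65 → 1
L = 18/65 + 32/65 + 1 = 23/13 ≈ 1.769 bits/symbol.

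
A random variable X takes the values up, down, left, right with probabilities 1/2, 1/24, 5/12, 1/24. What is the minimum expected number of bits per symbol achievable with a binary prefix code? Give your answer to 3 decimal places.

1.583 bits/symbol

Repeatedly combine the two least-probable nodes; the expected code length is the sum of the merged weights.
merge 1/24 + 1/24 → 1/12
merge 1/12 + 5/12 → 1/2
merge 1/2 + 1/2 → 1
L = 1/12 + 1/2 + 1 = 19/12 ≈ 1.583 bits/symbol.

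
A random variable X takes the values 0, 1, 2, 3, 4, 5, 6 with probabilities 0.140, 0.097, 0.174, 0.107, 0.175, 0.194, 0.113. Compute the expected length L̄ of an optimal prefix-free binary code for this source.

2.806 bits/symbol

Repeatedly combine the two least-probable nodes; the expected code length is the sum of the merged weights.
merge 97/1000 + 107/1000 → 51/250
merge 113/1000 + 7/50 → 253/1000
merge 87/500 + 7/40 → 349/1000
merge 97/500 + 51/250 → 199/500
merge 253/1000 + 349/1000 → 301/500
merge 199/500 + 301/500 → 1
L = 51/250 + 253/1000 + 349/1000 + 199/500 + 301/500 + 1 = 1403/500 = 2.806 bits/symbol.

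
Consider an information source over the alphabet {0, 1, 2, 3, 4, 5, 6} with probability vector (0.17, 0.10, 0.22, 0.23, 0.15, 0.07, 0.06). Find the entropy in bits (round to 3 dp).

H = −Σ pᵢ log₂ pᵢ.
−0.17·log₂(0.17) = 0.4346
−0.10·log₂(0.10) = 0.3322
−0.22·log₂(0.22) = 0.4806
−0.23·log₂(0.23) = 0.4877
−0.15·log₂(0.15) = 0.4105
−0.07·log₂(0.07) = 0.2686
−0.06·log₂(0.06) = 0.2435
Sum ≈ 2.6577 → 2.658 bits.

2.658 bits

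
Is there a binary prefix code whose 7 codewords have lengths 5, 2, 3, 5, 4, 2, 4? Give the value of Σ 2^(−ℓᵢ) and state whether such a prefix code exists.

0.8125; yes

With common denominator 2^5 = 32: Σ 2^(−ℓᵢ) = 1/32 + 8/32 + 4/32 + 1/32 + 2/32 + 8/32 + 2/32 = 26/32 = 0.8125.
Kraft's inequality requires Σ ≤ 1; here Σ = 0.8125 ≤ 1, so such a prefix code exists.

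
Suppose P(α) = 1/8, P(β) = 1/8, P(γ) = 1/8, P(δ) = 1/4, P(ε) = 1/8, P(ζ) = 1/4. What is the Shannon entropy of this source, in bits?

2.5 bits

Each probability is a power of 1/2, so log₂(1/p) is an integer.
H = Σ p·log₂(1/p) = 1/8·3 + 1/8·3 + 1/8·3 + 1/4·2 + 1/8·3 + 1/4·2 = 2.5 bits.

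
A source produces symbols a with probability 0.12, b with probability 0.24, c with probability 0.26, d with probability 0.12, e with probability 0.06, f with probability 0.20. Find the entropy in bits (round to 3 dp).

2.441 bits

H = −Σ pᵢ log₂ pᵢ.
−0.12·log₂(0.12) = 0.3671
−0.24·log₂(0.24) = 0.4941
−0.26·log₂(0.26) = 0.5053
−0.12·log₂(0.12) = 0.3671
−0.06·log₂(0.06) = 0.2435
−0.20·log₂(0.20) = 0.4644
Sum ≈ 2.4415 → 2.441 bits.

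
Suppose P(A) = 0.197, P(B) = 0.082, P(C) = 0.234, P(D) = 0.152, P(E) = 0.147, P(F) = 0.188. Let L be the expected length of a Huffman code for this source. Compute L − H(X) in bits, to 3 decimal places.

0.048 bits

Entropy H = −Σ p log₂ p ≈ 2.5210 bits.
Huffman merges: 41/500+147/1000→229/1000; 19/125+47/250→17/50; 197/1000+229/1000→213/500; 117/500+17/50→287/500; 213/500+287/500→1. L = 2569/1000 ≈ 2.5690.
L − H = 2.5690 − 2.5210 = 0.048 bits.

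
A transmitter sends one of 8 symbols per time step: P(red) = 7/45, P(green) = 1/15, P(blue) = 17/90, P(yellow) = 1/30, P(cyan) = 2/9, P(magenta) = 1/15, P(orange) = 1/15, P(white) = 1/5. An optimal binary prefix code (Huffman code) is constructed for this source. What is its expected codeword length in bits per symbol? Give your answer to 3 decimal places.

2.811 bits/symbol

Repeatedly combine the two least-probable nodes; the expected code length is the sum of the merged weights.
merge 1/30 + 1/15 → 1/10
merge 1/15 + 1/15 → 2/15
merge 1/10 + 2/15 → 7/30
merge 7/45 + 17/90 → 31/90
merge 1/5 + 2/9 → 19/45
merge 7/30 + 31/90 → 26/45
merge 19/45 + 26/45 → 1
L = 1/10 + 2/15 + 7/30 + 31/90 + 19/45 + 26/45 + 1 = 253/90 ≈ 2.811 bits/symbol.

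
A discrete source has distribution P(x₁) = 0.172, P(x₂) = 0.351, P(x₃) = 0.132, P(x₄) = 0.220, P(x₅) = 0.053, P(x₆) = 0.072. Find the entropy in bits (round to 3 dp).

2.331 bits

H = −Σ pᵢ log₂ pᵢ.
−0.172·log₂(0.172) = 0.4368
−0.351·log₂(0.351) = 0.5302
−0.132·log₂(0.132) = 0.3856
−0.220·log₂(0.220) = 0.4806
−0.053·log₂(0.053) = 0.2246
−0.072·log₂(0.072) = 0.2733
Sum ≈ 2.3311 → 2.331 bits.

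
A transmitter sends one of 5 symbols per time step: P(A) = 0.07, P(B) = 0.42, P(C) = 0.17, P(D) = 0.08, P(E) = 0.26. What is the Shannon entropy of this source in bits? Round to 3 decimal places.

H = −Σ pᵢ log₂ pᵢ.
−0.07·log₂(0.07) = 0.2686
−0.42·log₂(0.42) = 0.5256
−0.17·log₂(0.17) = 0.4346
−0.08·log₂(0.08) = 0.2915
−0.26·log₂(0.26) = 0.5053
Sum ≈ 2.0256 → 2.026 bits.

2.026 bits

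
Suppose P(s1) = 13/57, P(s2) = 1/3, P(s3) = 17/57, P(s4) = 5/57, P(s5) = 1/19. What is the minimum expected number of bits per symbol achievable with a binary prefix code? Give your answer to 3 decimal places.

Repeatedly combine the two least-probable nodes; the expected code length is the sum of the merged weights.
merge 1/19 + 5/57 → 8/57
merge 8/57 + 13/57 → 7/19
merge 17/57 + 1/3 → 12/19
merge 7/19 + 12/19 → 1
L = 8/57 + 7/19 + 12/19 + 1 = 122/57 ≈ 2.140 bits/symbol.

2.140 bits/symbol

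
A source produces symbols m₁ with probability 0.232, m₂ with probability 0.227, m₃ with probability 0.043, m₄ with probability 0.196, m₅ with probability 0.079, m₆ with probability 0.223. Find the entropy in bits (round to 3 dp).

H = −Σ pᵢ log₂ pᵢ.
−0.232·log₂(0.232) = 0.4890
−0.227·log₂(0.227) = 0.4856
−0.043·log₂(0.043) = 0.1952
−0.196·log₂(0.196) = 0.4608
−0.079·log₂(0.079) = 0.2893
−0.223·log₂(0.223) = 0.4828
Sum ≈ 2.4027 → 2.403 bits.

2.403 bits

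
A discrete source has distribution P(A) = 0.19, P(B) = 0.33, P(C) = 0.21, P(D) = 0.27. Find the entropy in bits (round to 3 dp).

H = −Σ pᵢ log₂ pᵢ.
−0.19·log₂(0.19) = 0.4552
−0.33·log₂(0.33) = 0.5278
−0.21·log₂(0.21) = 0.4728
−0.27·log₂(0.27) = 0.5100
Sum ≈ 1.9659 → 1.966 bits.

1.966 bits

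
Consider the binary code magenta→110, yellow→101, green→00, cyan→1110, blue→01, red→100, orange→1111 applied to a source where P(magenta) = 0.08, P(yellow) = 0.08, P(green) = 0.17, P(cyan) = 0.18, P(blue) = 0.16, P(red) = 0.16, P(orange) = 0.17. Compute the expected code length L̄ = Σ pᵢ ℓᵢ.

L̄ = Σ pᵢ·ℓᵢ = 0.08·3 + 0.08·3 + 0.17·2 + 0.18·4 + 0.16·2 + 0.16·3 + 0.17·4 = 3.02 bits/symbol.

3.02 bits/symbol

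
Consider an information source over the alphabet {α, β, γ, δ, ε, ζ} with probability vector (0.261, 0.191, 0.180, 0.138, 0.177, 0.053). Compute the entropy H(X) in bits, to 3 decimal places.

2.468 bits

H = −Σ pᵢ log₂ pᵢ.
−0.261·log₂(0.261) = 0.5058
−0.191·log₂(0.191) = 0.4562
−0.180·log₂(0.180) = 0.4453
−0.138·log₂(0.138) = 0.3943
−0.177·log₂(0.177) = 0.4422
−0.053·log₂(0.053) = 0.2246
Sum ≈ 2.4684 → 2.468 bits.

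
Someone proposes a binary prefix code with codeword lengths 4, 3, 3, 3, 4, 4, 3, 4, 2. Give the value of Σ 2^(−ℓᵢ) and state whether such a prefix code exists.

1; yes

With common denominator 2^4 = 16: Σ 2^(−ℓᵢ) = 1/16 + 2/16 + 2/16 + 2/16 + 1/16 + 1/16 + 2/16 + 1/16 + 4/16 = 16/16 = 1.
Kraft's inequality requires Σ ≤ 1; here Σ = 1 ≤ 1, so such a prefix code exists.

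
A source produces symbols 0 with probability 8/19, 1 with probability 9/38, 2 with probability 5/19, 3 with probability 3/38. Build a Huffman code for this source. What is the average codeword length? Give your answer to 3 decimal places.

1.895 bits/symbol

Repeatedly combine the two least-probable nodes; the expected code length is the sum of the merged weights.
merge 3/38 + 9/38 → 6/19
merge 5/19 + 6/19 → 11/19
merge 8/19 + 11/19 → 1
L = 6/19 + 11/19 + 1 = 36/19 ≈ 1.895 bits/symbol.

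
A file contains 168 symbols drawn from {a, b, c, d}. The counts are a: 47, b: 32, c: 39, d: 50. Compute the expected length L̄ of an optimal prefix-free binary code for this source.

Probabilities are the counts divided by 168.
Repeatedly combine the two least-probable nodes; the expected code length is the sum of the merged weights.
merge 4/21 + 13/56 → 71/168
merge 47/168 + 25/84 → 97/168
merge 71/168 + 97/168 → 1
L = 71/168 + 97/168 + 1 = 2 bits/symbol.

2 bits/symbol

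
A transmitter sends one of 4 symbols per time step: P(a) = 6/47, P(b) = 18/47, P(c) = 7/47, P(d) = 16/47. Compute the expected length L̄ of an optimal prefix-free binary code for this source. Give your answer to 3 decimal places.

Repeatedly combine the two least-probable nodes; the expected code length is the sum of the merged weights.
merge 6/47 + 7/47 → 13/47
merge 13/47 + 16/47 → 29/47
merge 18/47 + 29/47 → 1
L = 13/47 + 29/47 + 1 = 89/47 ≈ 1.894 bits/symbol.

1.894 bits/symbol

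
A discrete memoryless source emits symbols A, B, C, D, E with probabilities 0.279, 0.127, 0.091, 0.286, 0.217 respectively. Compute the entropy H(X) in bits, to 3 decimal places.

2.201 bits

H = −Σ pᵢ log₂ pᵢ.
−0.279·log₂(0.279) = 0.5138
−0.127·log₂(0.127) = 0.3781
−0.091·log₂(0.091) = 0.3147
−0.286·log₂(0.286) = 0.5165
−0.217·log₂(0.217) = 0.4783
Sum ≈ 2.2014 → 2.201 bits.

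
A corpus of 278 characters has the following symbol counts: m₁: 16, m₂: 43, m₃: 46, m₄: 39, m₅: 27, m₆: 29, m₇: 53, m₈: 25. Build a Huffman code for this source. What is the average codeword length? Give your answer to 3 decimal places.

Probabilities are the counts divided by 278.
Repeatedly combine the two least-probable nodes; the expected code length is the sum of the merged weights.
merge 8/139 + 25/278 → 41/278
merge 27/278 + 29/278 → 28/139
merge 39/278 + 41/278 → 40/139
merge 43/278 + 23/139 → 89/278
merge 53/278 + 28/139 → 109/278
merge 40/139 + 89/278 → 169/278
merge 109/278 + 169/278 → 1
L = 41/278 + 28/139 + 40/139 + 89/278 + 109/278 + 169/278 + 1 = 411/139 ≈ 2.957 bits/symbol.

2.957 bits/symbol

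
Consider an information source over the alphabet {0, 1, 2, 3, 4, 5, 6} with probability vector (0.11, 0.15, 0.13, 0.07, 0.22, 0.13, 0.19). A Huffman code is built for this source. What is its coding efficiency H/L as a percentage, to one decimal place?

Entropy H = −Σ p log₂ p ≈ 2.7305 bits.
Huffman merges: 7/100+11/100→9/50; 13/100+13/100→13/50; 3/20+9/50→33/100; 19/100+11/50→41/100; 13/50+33/100→59/100; 41/100+59/100→1. L = 277/100 ≈ 2.7700.
Efficiency = H/L = 2.7305/2.7700 = 98.6%.

98.6%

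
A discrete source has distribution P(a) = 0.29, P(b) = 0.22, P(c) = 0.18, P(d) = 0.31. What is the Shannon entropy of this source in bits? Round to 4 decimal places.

1.9676 bits

H = −Σ pᵢ log₂ pᵢ.
−0.29·log₂(0.29) = 0.5179
−0.22·log₂(0.22) = 0.4806
−0.18·log₂(0.18) = 0.4453
−0.31·log₂(0.31) = 0.5238
Sum ≈ 1.9676 → 1.9676 bits.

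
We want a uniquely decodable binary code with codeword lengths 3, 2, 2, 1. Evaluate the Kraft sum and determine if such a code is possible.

1.125; no

With common denominator 2^3 = 8: Σ 2^(−ℓᵢ) = 1/8 + 2/8 + 2/8 + 4/8 = 9/8 = 1.125.
Kraft's inequality requires Σ ≤ 1; here Σ = 1.125 > 1, so no such prefix code exists.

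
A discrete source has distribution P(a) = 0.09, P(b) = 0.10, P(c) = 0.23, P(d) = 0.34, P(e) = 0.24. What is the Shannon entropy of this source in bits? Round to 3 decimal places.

2.156 bits

H = −Σ pᵢ log₂ pᵢ.
−0.09·log₂(0.09) = 0.3127
−0.10·log₂(0.10) = 0.3322
−0.23·log₂(0.23) = 0.4877
−0.34·log₂(0.34) = 0.5292
−0.24·log₂(0.24) = 0.4941
Sum ≈ 2.1558 → 2.156 bits.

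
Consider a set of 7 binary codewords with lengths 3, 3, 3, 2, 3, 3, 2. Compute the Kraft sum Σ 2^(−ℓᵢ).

With common denominator 2^3 = 8: Σ 2^(−ℓᵢ) = 1/8 + 1/8 + 1/8 + 2/8 + 1/8 + 1/8 + 2/8 = 9/8 = 1.125.

1.125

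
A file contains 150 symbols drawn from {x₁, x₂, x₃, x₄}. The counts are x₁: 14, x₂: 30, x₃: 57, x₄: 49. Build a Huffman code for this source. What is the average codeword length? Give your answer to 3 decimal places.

Probabilities are the counts divided by 150.
Repeatedly combine the two least-probable nodes; the expected code length is the sum of the merged weights.
merge 7/75 + 1/5 → 22/75
merge 22/75 + 49/150 → 31/50
merge 19/50 + 31/50 → 1
L = 22/75 + 31/50 + 1 = 287/150 ≈ 1.913 bits/symbol.

1.913 bits/symbol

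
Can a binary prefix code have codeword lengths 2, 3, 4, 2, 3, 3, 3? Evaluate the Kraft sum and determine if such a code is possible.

With common denominator 2^4 = 16: Σ 2^(−ℓᵢ) = 4/16 + 2/16 + 1/16 + 4/16 + 2/16 + 2/16 + 2/16 = 17/16 = 1.0625.
Kraft's inequality requires Σ ≤ 1; here Σ = 1.0625 > 1, so no such prefix code exists.

1.0625; no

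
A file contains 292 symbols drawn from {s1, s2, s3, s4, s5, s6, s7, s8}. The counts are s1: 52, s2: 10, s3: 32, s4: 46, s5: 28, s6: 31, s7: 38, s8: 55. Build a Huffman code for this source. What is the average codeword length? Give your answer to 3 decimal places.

2.942 bits/symbol

Probabilities are the counts divided by 292.
Repeatedly combine the two least-probable nodes; the expected code length is the sum of the merged weights.
merge 5/146 + 7/73 → 19/146
merge 31/292 + 8/73 → 63/292
merge 19/146 + 19/146 → 19/73
merge 23/146 + 13/73 → 49/146
merge 55/292 + 63/292 → 59/146
merge 19/73 + 49/146 → 87/146
merge 59/146 + 87/146 → 1
L = 19/146 + 63/292 + 19/73 + 49/146 + 59/146 + 87/146 + 1 = 859/292 ≈ 2.942 bits/symbol.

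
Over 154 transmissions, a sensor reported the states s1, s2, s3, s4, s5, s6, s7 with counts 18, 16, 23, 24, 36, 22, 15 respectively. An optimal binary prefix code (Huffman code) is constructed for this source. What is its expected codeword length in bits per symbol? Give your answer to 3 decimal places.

2.766 bits/symbol

Probabilities are the counts divided by 154.
Repeatedly combine the two least-probable nodes; the expected code length is the sum of the merged weights.
merge 15/154 + 8/77 → 31/154
merge 9/77 + 1/7 → 20/77
merge 23/154 + 12/77 → 47/154
merge 31/154 + 18/77 → 67/154
merge 20/77 + 47/154 → 87/154
merge 67/154 + 87/154 → 1
L = 31/154 + 20/77 + 47/154 + 67/154 + 87/154 + 1 = 213/77 ≈ 2.766 bits/symbol.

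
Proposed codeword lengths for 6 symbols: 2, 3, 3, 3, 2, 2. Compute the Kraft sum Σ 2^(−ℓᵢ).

With common denominator 2^3 = 8: Σ 2^(−ℓᵢ) = 2/8 + 1/8 + 1/8 + 1/8 + 2/8 + 2/8 = 9/8 = 1.125.

1.125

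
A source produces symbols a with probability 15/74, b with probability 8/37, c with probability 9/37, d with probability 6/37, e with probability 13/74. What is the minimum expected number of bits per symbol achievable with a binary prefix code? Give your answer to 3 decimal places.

Repeatedly combine the two least-probable nodes; the expected code length is the sum of the merged weights.
merge 6/37 + 13/74 → 25/74
merge 15/74 + 8/37 → 31/74
merge 9/37 + 25/74 → 43/74
merge 31/74 + 43/74 → 1
L = 25/74 + 31/74 + 43/74 + 1 = 173/74 ≈ 2.338 bits/symbol.

2.338 bits/symbol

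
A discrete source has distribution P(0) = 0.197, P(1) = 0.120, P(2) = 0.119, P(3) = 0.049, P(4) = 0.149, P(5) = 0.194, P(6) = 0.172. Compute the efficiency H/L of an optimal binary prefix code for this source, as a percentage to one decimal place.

97.7%

Entropy H = −Σ p log₂ p ≈ 2.7125 bits.
Huffman merges: 49/1000+119/1000→21/125; 3/25+149/1000→269/1000; 21/125+43/250→17/50; 97/500+197/1000→391/1000; 269/1000+17/50→609/1000; 391/1000+609/1000→1. L = 2777/1000 ≈ 2.7770.
Efficiency = H/L = 2.7125/2.7770 = 97.7%.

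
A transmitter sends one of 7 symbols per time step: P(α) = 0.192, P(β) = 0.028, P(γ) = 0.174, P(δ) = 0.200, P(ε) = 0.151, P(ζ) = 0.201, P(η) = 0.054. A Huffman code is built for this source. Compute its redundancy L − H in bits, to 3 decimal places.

0.072 bits

Entropy H = −Σ p log₂ p ≈ 2.6094 bits.
Huffman merges: 7/250+27/500→41/500; 41/500+151/1000→233/1000; 87/500+24/125→183/500; 1/5+201/1000→401/1000; 233/1000+183/500→599/1000; 401/1000+599/1000→1. L = 2681/1000 ≈ 2.6810.
L − H = 2.6810 − 2.6094 = 0.072 bits.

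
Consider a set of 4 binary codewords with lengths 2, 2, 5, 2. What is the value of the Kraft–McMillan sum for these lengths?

0.78125

With common denominator 2^5 = 32: Σ 2^(−ℓᵢ) = 8/32 + 8/32 + 1/32 + 8/32 = 25/32 = 0.78125.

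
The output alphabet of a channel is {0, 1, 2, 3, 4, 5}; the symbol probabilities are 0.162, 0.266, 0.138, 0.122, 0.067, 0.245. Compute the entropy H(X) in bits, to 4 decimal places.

H = −Σ pᵢ log₂ pᵢ.
−0.162·log₂(0.162) = 0.4254
−0.266·log₂(0.266) = 0.5082
−0.138·log₂(0.138) = 0.3943
−0.122·log₂(0.122) = 0.3703
−0.067·log₂(0.067) = 0.2613
−0.245·log₂(0.245) = 0.4971
Sum ≈ 2.4566 → 2.4566 bits.

2.4566 bits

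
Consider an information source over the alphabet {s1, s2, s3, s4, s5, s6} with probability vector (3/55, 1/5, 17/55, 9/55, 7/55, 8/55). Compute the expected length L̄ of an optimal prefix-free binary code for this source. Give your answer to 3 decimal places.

Repeatedly combine the two least-probable nodes; the expected code length is the sum of the merged weights.
merge 3/55 + 7/55 → 2/11
merge 8/55 + 9/55 → 17/55
merge 2/11 + 1/5 → 21/55
merge 17/55 + 17/55 → 34/55
merge 21/55 + 34/55 → 1
L = 2/11 + 17/55 + 21/55 + 34/55 + 1 = 137/55 ≈ 2.491 bits/symbol.

2.491 bits/symbol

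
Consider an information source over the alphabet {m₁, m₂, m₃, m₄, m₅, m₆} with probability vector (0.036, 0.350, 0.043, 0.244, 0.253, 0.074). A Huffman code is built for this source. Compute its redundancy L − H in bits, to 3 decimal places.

Entropy H = −Σ p log₂ p ≈ 2.1741 bits.
Huffman merges: 9/250+43/1000→79/1000; 37/500+79/1000→153/1000; 153/1000+61/250→397/1000; 253/1000+7/20→603/1000; 397/1000+603/1000→1. L = 279/125 ≈ 2.2320.
L − H = 2.2320 − 2.1741 = 0.058 bits.

0.058 bits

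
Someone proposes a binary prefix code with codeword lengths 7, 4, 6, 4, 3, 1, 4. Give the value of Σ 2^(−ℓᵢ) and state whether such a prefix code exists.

With common denominator 2^7 = 128: Σ 2^(−ℓᵢ) = 1/128 + 8/128 + 2/128 + 8/128 + 16/128 + 64/128 + 8/128 = 107/128 = 0.8359375.
Kraft's inequality requires Σ ≤ 1; here Σ = 0.8359375 ≤ 1, so such a prefix code exists.

0.8359375; yes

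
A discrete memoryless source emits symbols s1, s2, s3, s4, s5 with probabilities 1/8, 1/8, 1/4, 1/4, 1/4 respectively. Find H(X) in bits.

Each probability is a power of 1/2, so log₂(1/p) is an integer.
H = Σ p·log₂(1/p) = 1/8·3 + 1/8·3 + 1/4·2 + 1/4·2 + 1/4·2 = 2.25 bits.

2.25 bits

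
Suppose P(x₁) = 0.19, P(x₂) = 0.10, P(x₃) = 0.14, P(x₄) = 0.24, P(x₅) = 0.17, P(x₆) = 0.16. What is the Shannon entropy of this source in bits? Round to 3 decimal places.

2.536 bits

H = −Σ pᵢ log₂ pᵢ.
−0.19·log₂(0.19) = 0.4552
−0.10·log₂(0.10) = 0.3322
−0.14·log₂(0.14) = 0.3971
−0.24·log₂(0.24) = 0.4941
−0.17·log₂(0.17) = 0.4346
−0.16·log₂(0.16) = 0.4230
Sum ≈ 2.5363 → 2.536 bits.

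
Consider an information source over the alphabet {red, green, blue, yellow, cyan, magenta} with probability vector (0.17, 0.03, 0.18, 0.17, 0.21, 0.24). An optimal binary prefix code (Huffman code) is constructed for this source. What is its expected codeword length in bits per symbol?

Repeatedly combine the two least-probable nodes; the expected code length is the sum of the merged weights.
merge 3/100 + 17/100 → 1/5
merge 17/100 + 9/50 → 7/20
merge 1/5 + 21/100 → 41/100
merge 6/25 + 7/20 → 59/100
merge 41/100 + 59/100 → 1
L = 1/5 + 7/20 + 41/100 + 59/100 + 1 = 51/20 = 2.55 bits/symbol.

2.55 bits/symbol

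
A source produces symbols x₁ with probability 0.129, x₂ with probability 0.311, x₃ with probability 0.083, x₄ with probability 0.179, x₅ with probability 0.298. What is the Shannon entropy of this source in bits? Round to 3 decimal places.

2.168 bits

H = −Σ pᵢ log₂ pᵢ.
−0.129·log₂(0.129) = 0.3811
−0.311·log₂(0.311) = 0.5240
−0.083·log₂(0.083) = 0.2980
−0.179·log₂(0.179) = 0.4443
−0.298·log₂(0.298) = 0.5205
Sum ≈ 2.1680 → 2.168 bits.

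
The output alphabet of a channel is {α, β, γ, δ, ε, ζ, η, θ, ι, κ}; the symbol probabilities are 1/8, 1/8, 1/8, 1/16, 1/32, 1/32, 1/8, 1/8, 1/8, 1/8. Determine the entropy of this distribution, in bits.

Each probability is a power of 1/2, so log₂(1/p) is an integer.
H = Σ p·log₂(1/p) = 1/8·3 + 1/8·3 + 1/8·3 + 1/16·4 + 1/32·5 + 1/32·5 + 1/8·3 + 1/8·3 + 1/8·3 + 1/8·3 = 3.1875 bits.

3.1875 bits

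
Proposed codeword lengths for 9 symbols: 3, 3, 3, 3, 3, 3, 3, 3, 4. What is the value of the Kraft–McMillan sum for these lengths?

1.0625

With common denominator 2^4 = 16: Σ 2^(−ℓᵢ) = 2/16 + 2/16 + 2/16 + 2/16 + 2/16 + 2/16 + 2/16 + 2/16 + 1/16 = 17/16 = 1.0625.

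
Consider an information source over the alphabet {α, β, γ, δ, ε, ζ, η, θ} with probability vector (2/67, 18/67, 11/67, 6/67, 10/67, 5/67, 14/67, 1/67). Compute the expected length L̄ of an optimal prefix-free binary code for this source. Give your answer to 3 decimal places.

2.687 bits/symbol

Repeatedly combine the two least-probable nodes; the expected code length is the sum of the merged weights.
merge 1/67 + 2/67 → 3/67
merge 3/67 + 5/67 → 8/67
merge 6/67 + 8/67 → 14/67
merge 10/67 + 11/67 → 21/67
merge 14/67 + 14/67 → 28/67
merge 18/67 + 21/67 → 39/67
merge 28/67 + 39/67 → 1
L = 3/67 + 8/67 + 14/67 + 21/67 + 28/67 + 39/67 + 1 = 180/67 ≈ 2.687 bits/symbol.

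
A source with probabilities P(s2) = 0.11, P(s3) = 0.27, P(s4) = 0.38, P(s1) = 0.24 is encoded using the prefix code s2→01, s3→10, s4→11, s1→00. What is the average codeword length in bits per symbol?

L̄ = Σ pᵢ·ℓᵢ = 0.11·2 + 0.27·2 + 0.38·2 + 0.24·2 = 2 bits/symbol.

2 bits/symbol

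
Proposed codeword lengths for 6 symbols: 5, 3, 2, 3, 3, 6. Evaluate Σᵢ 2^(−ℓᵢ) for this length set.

0.671875

With common denominator 2^6 = 64: Σ 2^(−ℓᵢ) = 2/64 + 8/64 + 16/64 + 8/64 + 8/64 + 1/64 = 43/64 = 0.671875.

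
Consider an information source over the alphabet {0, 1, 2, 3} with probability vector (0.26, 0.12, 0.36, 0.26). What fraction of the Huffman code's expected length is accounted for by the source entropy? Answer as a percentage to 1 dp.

Entropy H = −Σ p log₂ p ≈ 1.9083 bits.
Huffman merges: 3/25+13/50→19/50; 13/50+9/25→31/50; 19/50+31/50→1. L = 2 ≈ 2.0000.
Efficiency = H/L = 1.9083/2.0000 = 95.4%.

95.4%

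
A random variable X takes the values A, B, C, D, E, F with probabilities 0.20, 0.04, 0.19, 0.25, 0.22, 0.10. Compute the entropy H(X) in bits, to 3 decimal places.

H = −Σ pᵢ log₂ pᵢ.
−0.20·log₂(0.20) = 0.4644
−0.04·log₂(0.04) = 0.1858
−0.19·log₂(0.19) = 0.4552
−0.25·log₂(0.25) = 0.5000
−0.22·log₂(0.22) = 0.4806
−0.10·log₂(0.10) = 0.3322
Sum ≈ 2.4181 → 2.418 bits.

2.418 bits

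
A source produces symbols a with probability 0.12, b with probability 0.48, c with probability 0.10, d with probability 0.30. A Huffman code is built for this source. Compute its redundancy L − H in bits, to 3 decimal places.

0.011 bits

Entropy H = −Σ p log₂ p ≈ 1.7286 bits.
Huffman merges: 1/10+3/25→11/50; 11/50+3/10→13/25; 12/25+13/25→1. L = 87/50 ≈ 1.7400.
L − H = 1.7400 − 1.7286 = 0.011 bits.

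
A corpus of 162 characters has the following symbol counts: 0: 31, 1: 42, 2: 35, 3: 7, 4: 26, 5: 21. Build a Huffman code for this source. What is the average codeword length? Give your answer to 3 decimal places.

Probabilities are the counts divided by 162.
Repeatedly combine the two least-probable nodes; the expected code length is the sum of the merged weights.
merge 7/162 + 7/54 → 14/81
merge 13/81 + 14/81 → 1/3
merge 31/162 + 35/162 → 11/27
merge 7/27 + 1/3 → 16/27
merge 11/27 + 16/27 → 1
L = 14/81 + 1/3 + 11/27 + 16/27 + 1 = 203/81 ≈ 2.506 bits/symbol.

2.506 bits/symbol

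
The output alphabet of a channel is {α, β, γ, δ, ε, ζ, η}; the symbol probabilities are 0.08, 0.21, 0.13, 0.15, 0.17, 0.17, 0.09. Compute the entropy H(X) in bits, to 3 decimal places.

H = −Σ pᵢ log₂ pᵢ.
−0.08·log₂(0.08) = 0.2915
−0.21·log₂(0.21) = 0.4728
−0.13·log₂(0.13) = 0.3826
−0.15·log₂(0.15) = 0.4105
−0.17·log₂(0.17) = 0.4346
−0.17·log₂(0.17) = 0.4346
−0.09·log₂(0.09) = 0.3127
Sum ≈ 2.7393 → 2.739 bits.

2.739 bits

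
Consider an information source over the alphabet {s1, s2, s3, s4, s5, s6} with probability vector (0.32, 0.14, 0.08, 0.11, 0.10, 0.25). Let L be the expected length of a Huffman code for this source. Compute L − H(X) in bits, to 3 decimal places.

Entropy H = −Σ p log₂ p ≈ 2.3971 bits.
Huffman merges: 2/25+1/10→9/50; 11/100+7/50→1/4; 9/50+1/4→43/100; 1/4+8/25→57/100; 43/100+57/100→1. L = 243/100 ≈ 2.4300.
L − H = 2.4300 − 2.3971 = 0.033 bits.

0.033 bits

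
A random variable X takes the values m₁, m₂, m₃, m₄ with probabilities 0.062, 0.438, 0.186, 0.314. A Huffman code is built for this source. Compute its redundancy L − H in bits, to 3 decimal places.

Entropy H = −Σ p log₂ p ≈ 1.7465 bits.
Huffman merges: 31/500+93/500→31/125; 31/125+157/500→281/500; 219/500+281/500→1. L = 181/100 ≈ 1.8100.
L − H = 1.8100 − 1.7465 = 0.064 bits.

0.064 bits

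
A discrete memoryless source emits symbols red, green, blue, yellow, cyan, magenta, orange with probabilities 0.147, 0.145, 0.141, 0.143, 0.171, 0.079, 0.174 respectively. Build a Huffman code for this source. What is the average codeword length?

2.826 bits/symbol

Repeatedly combine the two least-probable nodes; the expected code length is the sum of the merged weights.
merge 79/1000 + 141/1000 → 11/50
merge 143/1000 + 29/200 → 36/125
merge 147/1000 + 171/1000 → 159/500
merge 87/500 + 11/50 → 197/500
merge 36/125 + 159/500 → 303/500
merge 197/500 + 303/500 → 1
L = 11/50 + 36/125 + 159/500 + 197/500 + 303/500 + 1 = 1413/500 = 2.826 bits/symbol.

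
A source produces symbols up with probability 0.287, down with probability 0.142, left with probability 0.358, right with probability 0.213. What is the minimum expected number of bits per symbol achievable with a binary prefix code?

Repeatedly combine the two least-probable nodes; the expected code length is the sum of the merged weights.
merge 71/500 + 213/1000 → 71/200
merge 287/1000 + 71/200 → 321/500
merge 179/500 + 321/500 → 1
L = 71/200 + 321/500 + 1 = 1997/1000 = 1.997 bits/symbol.

1.997 bits/symbol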